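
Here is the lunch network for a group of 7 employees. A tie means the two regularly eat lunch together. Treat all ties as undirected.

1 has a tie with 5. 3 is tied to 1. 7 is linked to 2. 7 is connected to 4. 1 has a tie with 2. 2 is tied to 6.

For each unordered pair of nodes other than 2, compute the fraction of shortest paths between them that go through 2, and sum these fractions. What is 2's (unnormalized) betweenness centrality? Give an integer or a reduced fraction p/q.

11

Pairs whose geodesics pass through 2 — 7–6: 1; 7–1: 1; 7–5: 1; 7–3: 1; 6–4: 1; 6–1: 1; 6–5: 1; 6–3: 1; 4–1: 1; 4–5: 1; 4–3: 1.
All other pairs contribute 0.
Summing the contributions gives betweenness(2) = 11.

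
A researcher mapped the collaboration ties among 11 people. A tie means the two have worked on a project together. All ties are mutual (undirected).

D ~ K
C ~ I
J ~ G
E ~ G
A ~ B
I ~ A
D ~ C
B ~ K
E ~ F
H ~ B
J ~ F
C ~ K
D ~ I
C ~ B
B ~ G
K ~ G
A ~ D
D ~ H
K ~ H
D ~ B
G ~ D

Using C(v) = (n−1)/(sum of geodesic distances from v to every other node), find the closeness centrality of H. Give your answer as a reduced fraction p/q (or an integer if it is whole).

Distances from H: A:2, B:1, C:2, D:1, E:3, F:4, G:2, I:2, J:3, K:1. Sum = 21.
n = 11, so closeness = 10/21.

10/21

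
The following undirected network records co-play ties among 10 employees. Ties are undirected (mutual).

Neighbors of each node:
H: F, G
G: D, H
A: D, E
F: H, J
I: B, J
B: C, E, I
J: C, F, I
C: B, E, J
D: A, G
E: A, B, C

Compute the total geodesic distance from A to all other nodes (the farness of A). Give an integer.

21

Distances from A: B:2, C:2, D:1, E:1, F:4, G:2, H:3, I:3, J:3.
Sum = 2 + 2 + 1 + 1 + 4 + 2 + 3 + 3 + 3 = 21.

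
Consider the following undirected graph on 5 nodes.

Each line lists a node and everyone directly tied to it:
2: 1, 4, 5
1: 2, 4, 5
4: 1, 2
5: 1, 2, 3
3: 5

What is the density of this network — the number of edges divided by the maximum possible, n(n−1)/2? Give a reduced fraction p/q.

3/5

There are 6 edges and 5 nodes, so the maximum possible is C(5,2) = 10.
Density = 6/10 = 3/5.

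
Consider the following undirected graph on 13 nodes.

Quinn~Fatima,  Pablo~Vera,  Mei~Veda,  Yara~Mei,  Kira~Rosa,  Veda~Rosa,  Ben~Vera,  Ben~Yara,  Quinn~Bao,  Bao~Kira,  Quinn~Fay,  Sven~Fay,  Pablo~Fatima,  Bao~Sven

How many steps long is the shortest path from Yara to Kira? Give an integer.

One shortest route is Yara – Mei – Veda – Rosa – Kira, which uses 4 edges, and at distance 3 from Yara we only reach {Pablo, Rosa}, which does not include Kira. So d(Yara,Kira) = 4.

4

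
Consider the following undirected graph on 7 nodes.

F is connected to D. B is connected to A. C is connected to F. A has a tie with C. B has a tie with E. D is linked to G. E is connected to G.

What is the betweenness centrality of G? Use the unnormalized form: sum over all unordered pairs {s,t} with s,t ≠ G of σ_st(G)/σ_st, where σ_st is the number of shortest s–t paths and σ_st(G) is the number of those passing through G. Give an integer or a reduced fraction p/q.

Pairs whose geodesics pass through G — E–D: 1; E–F: 1; D–B: 1.
All other pairs contribute 0.
Summing the contributions gives betweenness(G) = 3.

3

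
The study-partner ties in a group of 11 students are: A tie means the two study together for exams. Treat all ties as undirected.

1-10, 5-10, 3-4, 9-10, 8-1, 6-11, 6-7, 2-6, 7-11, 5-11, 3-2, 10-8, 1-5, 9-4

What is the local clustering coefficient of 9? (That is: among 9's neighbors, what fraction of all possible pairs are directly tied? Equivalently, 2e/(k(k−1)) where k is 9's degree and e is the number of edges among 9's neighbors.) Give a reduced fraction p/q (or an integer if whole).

0

9's neighbors: 4 and 10 (k = 2).
Possible neighbor pairs: C(2,2) = 1. Edges among them: none → e = 0.
Clustering(9) = 0/1.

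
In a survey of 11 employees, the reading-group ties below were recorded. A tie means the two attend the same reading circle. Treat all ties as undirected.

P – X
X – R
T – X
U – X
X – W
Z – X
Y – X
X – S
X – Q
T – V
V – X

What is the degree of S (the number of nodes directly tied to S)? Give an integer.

S is directly tied to X. That is 1 neighbor, so the degree of S is 1.

1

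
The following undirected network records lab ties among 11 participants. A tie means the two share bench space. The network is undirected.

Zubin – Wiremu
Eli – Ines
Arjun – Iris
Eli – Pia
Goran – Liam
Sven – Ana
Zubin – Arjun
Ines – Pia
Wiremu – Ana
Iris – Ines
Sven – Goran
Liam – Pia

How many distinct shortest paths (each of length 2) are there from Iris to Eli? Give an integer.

The shortest distance is 2, and the only length-2 path is Iris–Ines–Eli. So there is exactly 1 shortest path.

1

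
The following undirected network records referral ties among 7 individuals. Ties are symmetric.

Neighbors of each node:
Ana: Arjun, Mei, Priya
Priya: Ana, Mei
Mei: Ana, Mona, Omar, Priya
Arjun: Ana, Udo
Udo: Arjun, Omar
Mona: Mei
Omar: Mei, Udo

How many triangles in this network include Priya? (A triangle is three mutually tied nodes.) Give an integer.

Priya's neighbors: Ana and Mei.
Neighbor pairs that are themselves tied: Priya–Ana–Mei. Each forms one triangle with Priya, for 1 in total.

1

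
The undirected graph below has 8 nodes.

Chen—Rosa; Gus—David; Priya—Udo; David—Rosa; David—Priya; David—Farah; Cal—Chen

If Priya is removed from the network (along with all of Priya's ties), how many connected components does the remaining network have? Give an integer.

Without Priya, the remaining ties split the others into: {Cal, Chen, David, Farah, Gus, Rosa}; {Udo}.
That's 2 separate components.

2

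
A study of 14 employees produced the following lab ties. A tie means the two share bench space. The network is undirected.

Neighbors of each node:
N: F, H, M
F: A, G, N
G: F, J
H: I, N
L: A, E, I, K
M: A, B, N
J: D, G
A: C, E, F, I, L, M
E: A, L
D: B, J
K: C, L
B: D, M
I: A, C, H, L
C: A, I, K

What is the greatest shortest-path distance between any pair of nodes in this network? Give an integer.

Eccentricity of each node (its greatest distance to any other): A:3, B:4, C:4, D:5, E:4, F:3, G:4, H:4, I:4, J:5, K:5, L:4, M:3, N:4.
The maximum eccentricity is 5, realized for instance by the pair J–K via J – G – F – A – C – K. So the diameter is 5.

5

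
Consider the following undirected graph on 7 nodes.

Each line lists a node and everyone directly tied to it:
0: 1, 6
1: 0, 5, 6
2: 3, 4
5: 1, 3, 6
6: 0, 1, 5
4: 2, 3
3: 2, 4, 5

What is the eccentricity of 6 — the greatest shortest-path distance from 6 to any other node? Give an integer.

Distances from 6: 0:1, 1:1, 2:3, 3:2, 4:3, 5:1.
The largest is 3 (to 2 and 4), so the eccentricity of 6 is 3.

3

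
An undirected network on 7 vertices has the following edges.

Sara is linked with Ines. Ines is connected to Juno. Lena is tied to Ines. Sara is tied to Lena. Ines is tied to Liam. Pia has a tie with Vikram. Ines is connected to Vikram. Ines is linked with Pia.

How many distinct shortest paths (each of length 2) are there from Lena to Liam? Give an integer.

The shortest distance is 2, and the only length-2 path is Lena–Ines–Liam. So there is exactly 1 shortest path.

1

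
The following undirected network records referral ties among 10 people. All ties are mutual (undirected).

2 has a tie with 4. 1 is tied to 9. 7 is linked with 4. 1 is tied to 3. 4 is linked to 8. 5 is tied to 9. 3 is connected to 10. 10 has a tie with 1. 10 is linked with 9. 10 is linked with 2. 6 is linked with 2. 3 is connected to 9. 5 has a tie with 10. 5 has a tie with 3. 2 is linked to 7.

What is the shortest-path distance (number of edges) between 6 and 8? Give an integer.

3

One shortest route is 6 – 2 – 4 – 8, which uses 3 edges, and at distance 2 from 6 we only reach {4, 7, 10}, which does not include 8. So d(6,8) = 3.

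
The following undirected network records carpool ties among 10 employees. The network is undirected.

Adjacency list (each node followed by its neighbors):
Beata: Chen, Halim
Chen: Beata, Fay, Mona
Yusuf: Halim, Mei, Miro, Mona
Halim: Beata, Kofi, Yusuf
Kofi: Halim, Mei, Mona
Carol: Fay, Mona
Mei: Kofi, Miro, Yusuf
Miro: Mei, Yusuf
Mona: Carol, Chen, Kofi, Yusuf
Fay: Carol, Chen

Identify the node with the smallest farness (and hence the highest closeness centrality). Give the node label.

Farness (sum of distances to all others) for each node — Beata:19, Carol:20, Chen:17, Fay:23, Halim:17, Kofi:16, Mei:20, Miro:21, Mona:14, Yusuf:15.
The smallest farness is 14, for Mona, so Mona has the highest closeness.

Mona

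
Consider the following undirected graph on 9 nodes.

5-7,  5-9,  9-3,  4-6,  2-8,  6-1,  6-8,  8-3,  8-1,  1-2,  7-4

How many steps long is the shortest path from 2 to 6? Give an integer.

2

One shortest route is 2 – 8 – 6, which uses 2 edges, and 2 and 6 are not directly tied, so nothing shorter exists. So d(2,6) = 2.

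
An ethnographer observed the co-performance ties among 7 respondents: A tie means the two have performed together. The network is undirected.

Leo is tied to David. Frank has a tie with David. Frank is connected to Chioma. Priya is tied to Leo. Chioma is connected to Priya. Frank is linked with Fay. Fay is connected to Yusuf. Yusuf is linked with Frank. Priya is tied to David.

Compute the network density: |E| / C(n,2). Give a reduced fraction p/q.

3/7

There are 9 edges and 7 nodes, so the maximum possible is C(7,2) = 21.
Density = 9/21 = 3/7.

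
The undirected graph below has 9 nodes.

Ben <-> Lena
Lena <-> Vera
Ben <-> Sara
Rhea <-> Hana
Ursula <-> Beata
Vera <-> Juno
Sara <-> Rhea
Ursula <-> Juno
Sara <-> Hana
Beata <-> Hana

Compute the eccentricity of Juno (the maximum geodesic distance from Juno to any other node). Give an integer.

4

Distances from Juno: Beata:2, Ben:3, Hana:3, Lena:2, Rhea:4, Sara:4, Ursula:1, Vera:1.
The largest is 4 (to Rhea and Sara), so the eccentricity of Juno is 4.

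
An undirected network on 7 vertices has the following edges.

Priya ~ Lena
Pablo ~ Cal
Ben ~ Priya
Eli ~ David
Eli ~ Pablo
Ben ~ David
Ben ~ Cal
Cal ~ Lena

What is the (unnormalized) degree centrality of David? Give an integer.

2

David is directly tied to Ben and Eli. That is 2 neighbors, so the degree of David is 2.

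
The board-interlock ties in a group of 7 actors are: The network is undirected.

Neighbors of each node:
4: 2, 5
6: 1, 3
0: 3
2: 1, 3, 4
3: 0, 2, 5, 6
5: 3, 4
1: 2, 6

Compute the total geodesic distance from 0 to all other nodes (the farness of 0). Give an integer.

13

Distances from 0: 1:3, 2:2, 3:1, 4:3, 5:2, 6:2.
Sum = 3 + 2 + 1 + 3 + 2 + 2 = 13.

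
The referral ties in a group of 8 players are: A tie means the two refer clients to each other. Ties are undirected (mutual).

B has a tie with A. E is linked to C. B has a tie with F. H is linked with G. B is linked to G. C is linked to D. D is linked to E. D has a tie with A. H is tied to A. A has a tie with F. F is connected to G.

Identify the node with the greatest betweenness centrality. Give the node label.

A

Unnormalized betweenness of each node: A:13, B:4/3, C:0, D:10, E:0, F:4/3, G:1, H:4/3.
A has the largest value, 13, making it the main broker — the node through which the most shortest paths run.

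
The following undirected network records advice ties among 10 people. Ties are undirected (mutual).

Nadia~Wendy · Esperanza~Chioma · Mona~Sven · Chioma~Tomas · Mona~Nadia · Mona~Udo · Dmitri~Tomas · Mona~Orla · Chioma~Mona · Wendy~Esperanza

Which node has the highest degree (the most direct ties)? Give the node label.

Degrees — Chioma:3, Dmitri:1, Esperanza:2, Mona:5, Nadia:2, Orla:1, Sven:1, Tomas:2, Udo:1, Wendy:2.
The maximum is 5, attained only by Mona.

Mona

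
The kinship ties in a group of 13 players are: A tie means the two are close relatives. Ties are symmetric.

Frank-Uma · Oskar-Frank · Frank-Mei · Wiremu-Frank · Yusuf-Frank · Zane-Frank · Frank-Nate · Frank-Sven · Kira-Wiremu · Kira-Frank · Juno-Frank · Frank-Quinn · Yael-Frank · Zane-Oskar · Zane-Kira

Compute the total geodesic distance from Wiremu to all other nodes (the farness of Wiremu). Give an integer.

22

Distances from Wiremu: Frank:1, Juno:2, Kira:1, Mei:2, Nate:2, Oskar:2, Quinn:2, Sven:2, Uma:2, Yael:2, Yusuf:2, Zane:2.
Sum = 1 + 2 + 1 + 2 + 2 + 2 + 2 + 2 + 2 + 2 + 2 + 2 = 22.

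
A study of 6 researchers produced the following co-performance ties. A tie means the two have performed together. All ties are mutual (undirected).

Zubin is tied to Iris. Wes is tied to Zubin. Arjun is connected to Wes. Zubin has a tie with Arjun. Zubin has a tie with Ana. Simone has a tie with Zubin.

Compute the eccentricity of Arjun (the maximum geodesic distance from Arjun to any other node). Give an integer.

2

Distances from Arjun: Ana:2, Iris:2, Simone:2, Wes:1, Zubin:1.
The largest is 2 (to Iris, Ana, and Simone), so the eccentricity of Arjun is 2.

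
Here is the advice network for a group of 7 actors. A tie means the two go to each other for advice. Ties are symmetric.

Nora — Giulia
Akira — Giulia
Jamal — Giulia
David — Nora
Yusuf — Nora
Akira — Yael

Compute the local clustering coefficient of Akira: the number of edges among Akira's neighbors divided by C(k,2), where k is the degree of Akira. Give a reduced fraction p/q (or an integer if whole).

Akira's neighbors: Giulia and Yael (k = 2).
Possible neighbor pairs: C(2,2) = 1. Edges among them: none → e = 0.
Clustering(Akira) = 0/1.

0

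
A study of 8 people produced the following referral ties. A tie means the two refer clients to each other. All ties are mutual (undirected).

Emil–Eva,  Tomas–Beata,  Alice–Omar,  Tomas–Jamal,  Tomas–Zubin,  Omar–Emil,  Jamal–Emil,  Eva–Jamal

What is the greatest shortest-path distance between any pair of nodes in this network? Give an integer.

5

Eccentricity of each node (its greatest distance to any other): Alice:5, Beata:5, Emil:3, Eva:3, Jamal:3, Omar:4, Tomas:4, Zubin:5.
The maximum eccentricity is 5, realized for instance by the pair Zubin–Alice via Zubin – Tomas – Jamal – Emil – Omar – Alice. So the diameter is 5.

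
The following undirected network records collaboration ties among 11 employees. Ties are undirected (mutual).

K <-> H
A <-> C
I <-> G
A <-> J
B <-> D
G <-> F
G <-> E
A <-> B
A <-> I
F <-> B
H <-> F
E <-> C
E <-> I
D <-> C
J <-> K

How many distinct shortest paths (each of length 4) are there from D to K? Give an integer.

3

The shortest distance is 4. The length-4 paths are: D–C–A–J–K; D–B–A–J–K; D–B–F–H–K.
That gives 3 distinct shortest paths.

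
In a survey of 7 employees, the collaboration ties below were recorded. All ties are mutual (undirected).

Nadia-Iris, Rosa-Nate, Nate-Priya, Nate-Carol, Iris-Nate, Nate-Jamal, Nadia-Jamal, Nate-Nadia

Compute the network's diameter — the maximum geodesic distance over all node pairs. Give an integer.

2

Eccentricity of each node (its greatest distance to any other): Carol:2, Iris:2, Jamal:2, Nadia:2, Nate:1, Priya:2, Rosa:2.
The maximum eccentricity is 2, realized for instance by the pair Rosa–Jamal via Rosa – Nate – Jamal. So the diameter is 2.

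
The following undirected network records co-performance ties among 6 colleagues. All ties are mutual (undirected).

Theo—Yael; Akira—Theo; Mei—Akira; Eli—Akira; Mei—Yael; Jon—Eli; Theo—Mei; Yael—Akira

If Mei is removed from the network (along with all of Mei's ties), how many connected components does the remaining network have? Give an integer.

1

Mei's neighbors (Akira, Theo, and Yael) remain reachable from one another through other ties, so the rest of the network stays in one piece.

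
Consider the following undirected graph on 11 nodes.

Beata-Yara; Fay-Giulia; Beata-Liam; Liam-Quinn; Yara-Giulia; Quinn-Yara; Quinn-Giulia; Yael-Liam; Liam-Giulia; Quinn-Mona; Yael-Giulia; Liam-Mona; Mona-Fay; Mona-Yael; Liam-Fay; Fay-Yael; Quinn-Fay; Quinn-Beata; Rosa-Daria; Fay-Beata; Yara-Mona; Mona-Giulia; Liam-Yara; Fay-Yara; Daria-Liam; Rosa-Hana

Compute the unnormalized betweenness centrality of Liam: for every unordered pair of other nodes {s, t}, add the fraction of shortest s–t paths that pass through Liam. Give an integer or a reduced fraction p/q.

45/2

Pairs whose geodesics pass through Liam — Mona–Beata: 1/4; Mona–Daria: 1; Mona–Hana: 1; Mona–Rosa: 1; Yara–Yael: 1/4; Yara–Daria: 1; Yara–Hana: 1; Yara–Rosa: 1; Beata–Giulia: 1/4; Beata–Yael: 1/2; Beata–Daria: 1; Beata–Hana: 1; Beata–Rosa: 1; Fay–Daria: 1 … (+12 more pairs).
All other pairs contribute 0.
Summing the contributions gives betweenness(Liam) = 45/2.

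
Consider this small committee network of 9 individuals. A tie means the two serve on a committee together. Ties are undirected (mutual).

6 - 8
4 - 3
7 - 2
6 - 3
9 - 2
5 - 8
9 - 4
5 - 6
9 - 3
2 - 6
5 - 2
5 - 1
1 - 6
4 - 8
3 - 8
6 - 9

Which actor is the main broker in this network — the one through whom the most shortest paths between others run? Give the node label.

Unnormalized betweenness of each node: 1:0, 2:15/2, 3:11/12, 4:1/3, 5:11/4, 6:91/12, 7:0, 8:7/3, 9:43/12.
6 has the largest value, 91/12, making it the main broker — the node through which the most shortest paths run.

6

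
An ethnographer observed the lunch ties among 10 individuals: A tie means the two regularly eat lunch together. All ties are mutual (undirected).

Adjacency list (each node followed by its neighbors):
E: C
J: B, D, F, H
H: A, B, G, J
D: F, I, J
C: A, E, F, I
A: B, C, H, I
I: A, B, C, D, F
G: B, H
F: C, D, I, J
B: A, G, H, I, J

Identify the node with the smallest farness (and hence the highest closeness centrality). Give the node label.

I

Farness (sum of distances to all others) for each node — A:14, B:14, C:15, D:17, E:23, F:15, G:21, H:15, I:13, J:15.
The smallest farness is 13, for I, so I has the highest closeness.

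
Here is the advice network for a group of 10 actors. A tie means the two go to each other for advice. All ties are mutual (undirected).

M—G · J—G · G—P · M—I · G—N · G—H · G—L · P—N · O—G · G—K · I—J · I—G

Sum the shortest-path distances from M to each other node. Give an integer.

Distances from M: G:1, H:2, I:1, J:2, K:2, L:2, N:2, O:2, P:2.
Sum = 1 + 2 + 1 + 2 + 2 + 2 + 2 + 2 + 2 = 16.

16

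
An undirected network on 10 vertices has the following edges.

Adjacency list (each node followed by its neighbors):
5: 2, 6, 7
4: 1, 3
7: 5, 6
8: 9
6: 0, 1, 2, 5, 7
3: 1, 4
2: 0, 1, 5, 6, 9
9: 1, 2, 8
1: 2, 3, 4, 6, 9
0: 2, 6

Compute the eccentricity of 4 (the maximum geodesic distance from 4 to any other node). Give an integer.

Distances from 4: 0:3, 1:1, 2:2, 3:1, 5:3, 6:2, 7:3, 8:3, 9:2.
The largest is 3 (to 7, 5, 0, and 8), so the eccentricity of 4 is 3.

3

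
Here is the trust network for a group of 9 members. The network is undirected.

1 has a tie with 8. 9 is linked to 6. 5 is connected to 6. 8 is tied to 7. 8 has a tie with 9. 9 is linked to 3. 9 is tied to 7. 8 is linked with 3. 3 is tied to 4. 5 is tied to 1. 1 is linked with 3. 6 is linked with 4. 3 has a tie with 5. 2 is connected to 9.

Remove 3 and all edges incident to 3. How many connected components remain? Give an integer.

1

3's neighbors (1, 4, 5, 8, and 9) remain reachable from one another through other ties, so the rest of the network stays in one piece.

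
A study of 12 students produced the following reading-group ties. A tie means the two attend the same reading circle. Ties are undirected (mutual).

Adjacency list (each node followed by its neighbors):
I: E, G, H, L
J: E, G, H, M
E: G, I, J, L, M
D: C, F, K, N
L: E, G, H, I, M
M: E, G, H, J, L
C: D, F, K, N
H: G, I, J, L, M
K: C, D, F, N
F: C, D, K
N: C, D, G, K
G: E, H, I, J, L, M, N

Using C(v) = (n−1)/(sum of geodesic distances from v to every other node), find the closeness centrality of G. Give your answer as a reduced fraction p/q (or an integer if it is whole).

11/16

Distances from G: C:2, D:2, E:1, F:3, H:1, I:1, J:1, K:2, L:1, M:1, N:1. Sum = 16.
n = 12, so closeness = 11/16.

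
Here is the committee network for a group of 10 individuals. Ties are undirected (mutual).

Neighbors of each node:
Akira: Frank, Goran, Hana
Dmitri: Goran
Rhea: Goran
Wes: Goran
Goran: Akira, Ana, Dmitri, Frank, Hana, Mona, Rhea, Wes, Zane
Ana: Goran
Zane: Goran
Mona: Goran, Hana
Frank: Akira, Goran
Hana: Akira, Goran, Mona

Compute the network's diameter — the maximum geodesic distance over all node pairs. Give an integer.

2

Eccentricity of each node (its greatest distance to any other): Akira:2, Ana:2, Dmitri:2, Frank:2, Goran:1, Hana:2, Mona:2, Rhea:2, Wes:2, Zane:2.
The maximum eccentricity is 2, realized for instance by the pair Zane–Mona via Zane – Goran – Mona. So the diameter is 2.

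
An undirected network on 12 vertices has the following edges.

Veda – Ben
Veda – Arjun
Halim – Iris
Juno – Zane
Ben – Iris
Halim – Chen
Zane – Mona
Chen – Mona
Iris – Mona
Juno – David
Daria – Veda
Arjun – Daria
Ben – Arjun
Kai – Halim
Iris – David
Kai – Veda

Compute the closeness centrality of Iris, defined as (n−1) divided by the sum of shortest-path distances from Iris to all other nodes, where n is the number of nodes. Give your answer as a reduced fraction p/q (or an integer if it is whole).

Distances from Iris: Arjun:2, Ben:1, Chen:2, Daria:3, David:1, Halim:1, Juno:2, Kai:2, Mona:1, Veda:2, Zane:2. Sum = 19.
n = 12, so closeness = 11/19.

11/19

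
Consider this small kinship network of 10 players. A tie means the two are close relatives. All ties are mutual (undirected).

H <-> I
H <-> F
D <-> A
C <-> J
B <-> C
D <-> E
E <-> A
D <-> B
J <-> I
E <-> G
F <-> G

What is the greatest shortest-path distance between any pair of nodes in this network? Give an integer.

5

Eccentricity of each node (its greatest distance to any other): A:5, B:4, C:4, D:4, E:4, F:4, G:4, H:4, I:5, J:4.
The maximum eccentricity is 5, realized for instance by the pair A–I via A – E – G – F – H – I. So the diameter is 5.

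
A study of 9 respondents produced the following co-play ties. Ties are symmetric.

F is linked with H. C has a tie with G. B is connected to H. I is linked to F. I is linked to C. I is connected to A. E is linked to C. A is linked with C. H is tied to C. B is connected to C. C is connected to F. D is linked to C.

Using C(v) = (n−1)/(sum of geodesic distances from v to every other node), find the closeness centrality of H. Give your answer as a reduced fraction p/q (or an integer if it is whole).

Distances from H: A:2, B:1, C:1, D:2, E:2, F:1, G:2, I:2. Sum = 13.
n = 9, so closeness = 8/13.

8/13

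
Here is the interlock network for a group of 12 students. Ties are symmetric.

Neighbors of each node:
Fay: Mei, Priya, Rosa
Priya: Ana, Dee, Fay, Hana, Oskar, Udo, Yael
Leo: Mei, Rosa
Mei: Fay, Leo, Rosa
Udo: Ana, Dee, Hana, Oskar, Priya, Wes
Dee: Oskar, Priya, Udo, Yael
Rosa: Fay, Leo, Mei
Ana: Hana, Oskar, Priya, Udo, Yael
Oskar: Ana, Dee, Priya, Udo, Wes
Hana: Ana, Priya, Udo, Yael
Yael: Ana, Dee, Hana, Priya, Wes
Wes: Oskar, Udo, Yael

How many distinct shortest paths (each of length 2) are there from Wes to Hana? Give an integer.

The shortest distance is 2. The length-2 paths are: Wes–Yael–Hana; Wes–Udo–Hana.
That gives 2 distinct shortest paths.

2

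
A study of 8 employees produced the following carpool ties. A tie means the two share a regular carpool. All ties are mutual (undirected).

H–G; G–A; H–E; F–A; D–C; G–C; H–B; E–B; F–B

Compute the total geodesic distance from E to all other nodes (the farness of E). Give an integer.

Distances from E: A:3, B:1, C:3, D:4, F:2, G:2, H:1.
Sum = 3 + 1 + 3 + 4 + 2 + 2 + 1 = 16.

16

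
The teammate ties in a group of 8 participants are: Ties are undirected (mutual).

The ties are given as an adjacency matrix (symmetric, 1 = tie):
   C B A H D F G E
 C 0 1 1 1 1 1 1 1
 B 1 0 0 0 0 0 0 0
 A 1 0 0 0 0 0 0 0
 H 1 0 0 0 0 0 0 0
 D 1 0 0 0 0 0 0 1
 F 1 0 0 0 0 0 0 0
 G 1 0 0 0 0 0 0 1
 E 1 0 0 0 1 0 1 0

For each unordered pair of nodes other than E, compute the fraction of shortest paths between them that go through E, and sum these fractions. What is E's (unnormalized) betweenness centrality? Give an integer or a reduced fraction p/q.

1/2

Pairs whose geodesics pass through E — D–G: 1/2.
All other pairs contribute 0.
Summing the contributions gives betweenness(E) = 1/2.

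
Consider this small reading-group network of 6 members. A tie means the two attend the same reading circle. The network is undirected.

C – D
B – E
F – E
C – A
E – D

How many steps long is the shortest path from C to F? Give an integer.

One shortest route is C – D – E – F, which uses 3 edges, and at distance 2 from C we only reach {E}, which does not include F. So d(C,F) = 3.

3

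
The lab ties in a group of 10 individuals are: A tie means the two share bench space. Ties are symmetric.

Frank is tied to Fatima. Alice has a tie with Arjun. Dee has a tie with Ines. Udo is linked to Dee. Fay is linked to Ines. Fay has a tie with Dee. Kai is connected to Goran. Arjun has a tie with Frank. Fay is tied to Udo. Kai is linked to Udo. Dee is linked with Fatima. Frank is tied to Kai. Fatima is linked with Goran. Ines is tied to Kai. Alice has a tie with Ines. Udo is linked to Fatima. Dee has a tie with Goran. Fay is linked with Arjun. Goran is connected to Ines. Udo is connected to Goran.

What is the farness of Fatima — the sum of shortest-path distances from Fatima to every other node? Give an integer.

15

Distances from Fatima: Alice:3, Arjun:2, Dee:1, Fay:2, Frank:1, Goran:1, Ines:2, Kai:2, Udo:1.
Sum = 3 + 2 + 1 + 2 + 1 + 1 + 2 + 2 + 1 = 15.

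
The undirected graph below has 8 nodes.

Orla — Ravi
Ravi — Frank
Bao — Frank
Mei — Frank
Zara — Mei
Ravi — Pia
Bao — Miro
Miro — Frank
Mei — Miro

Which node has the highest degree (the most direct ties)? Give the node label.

Frank

Degrees — Bao:2, Frank:4, Mei:3, Miro:3, Orla:1, Pia:1, Ravi:3, Zara:1.
The maximum is 4, attained only by Frank.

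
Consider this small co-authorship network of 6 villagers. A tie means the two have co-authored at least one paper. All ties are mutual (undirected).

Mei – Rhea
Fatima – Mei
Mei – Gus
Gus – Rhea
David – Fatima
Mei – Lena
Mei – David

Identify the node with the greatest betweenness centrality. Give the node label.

Mei

Unnormalized betweenness of each node: David:0, Fatima:0, Gus:0, Lena:0, Mei:8, Rhea:0.
Mei has the largest value, 8, making it the main broker — the node through which the most shortest paths run.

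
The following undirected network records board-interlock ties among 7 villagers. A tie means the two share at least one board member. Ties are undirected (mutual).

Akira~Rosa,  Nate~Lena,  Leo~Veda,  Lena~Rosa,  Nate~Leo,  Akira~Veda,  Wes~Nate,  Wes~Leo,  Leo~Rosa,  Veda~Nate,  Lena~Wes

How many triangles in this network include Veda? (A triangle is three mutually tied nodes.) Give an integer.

Veda's neighbors: Akira, Leo, and Nate.
Neighbor pairs that are themselves tied: Veda–Leo–Nate. Each forms one triangle with Veda, for 1 in total.

1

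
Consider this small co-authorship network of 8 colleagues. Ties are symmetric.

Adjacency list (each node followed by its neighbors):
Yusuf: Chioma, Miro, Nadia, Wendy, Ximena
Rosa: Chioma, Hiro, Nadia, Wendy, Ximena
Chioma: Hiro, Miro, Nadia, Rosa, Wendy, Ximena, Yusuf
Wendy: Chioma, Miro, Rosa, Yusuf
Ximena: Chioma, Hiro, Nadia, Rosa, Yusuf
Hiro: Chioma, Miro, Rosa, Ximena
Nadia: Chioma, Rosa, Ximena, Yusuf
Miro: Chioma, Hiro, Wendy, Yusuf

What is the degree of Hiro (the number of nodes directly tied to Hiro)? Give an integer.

Hiro is directly tied to Chioma, Miro, Rosa, and Ximena. That is 4 neighbors, so the degree of Hiro is 4.

4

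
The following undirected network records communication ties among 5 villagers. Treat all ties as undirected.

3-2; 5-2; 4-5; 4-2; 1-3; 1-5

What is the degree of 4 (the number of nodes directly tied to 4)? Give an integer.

2

4 is directly tied to 2 and 5. That is 2 neighbors, so the degree of 4 is 2.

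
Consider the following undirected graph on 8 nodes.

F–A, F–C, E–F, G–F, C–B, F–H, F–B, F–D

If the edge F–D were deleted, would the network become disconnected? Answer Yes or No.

Yes

Without the F–D edge there is no alternate route between F and D, so the network disconnects. It is a bridge.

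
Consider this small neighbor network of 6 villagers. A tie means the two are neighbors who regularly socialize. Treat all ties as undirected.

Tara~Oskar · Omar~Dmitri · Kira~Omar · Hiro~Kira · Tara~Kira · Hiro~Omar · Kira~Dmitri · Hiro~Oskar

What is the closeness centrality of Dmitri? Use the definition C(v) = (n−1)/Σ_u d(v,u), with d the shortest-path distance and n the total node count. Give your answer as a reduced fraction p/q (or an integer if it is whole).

Distances from Dmitri: Hiro:2, Kira:1, Omar:1, Oskar:3, Tara:2. Sum = 9.
n = 6, so closeness = 5/9.

5/9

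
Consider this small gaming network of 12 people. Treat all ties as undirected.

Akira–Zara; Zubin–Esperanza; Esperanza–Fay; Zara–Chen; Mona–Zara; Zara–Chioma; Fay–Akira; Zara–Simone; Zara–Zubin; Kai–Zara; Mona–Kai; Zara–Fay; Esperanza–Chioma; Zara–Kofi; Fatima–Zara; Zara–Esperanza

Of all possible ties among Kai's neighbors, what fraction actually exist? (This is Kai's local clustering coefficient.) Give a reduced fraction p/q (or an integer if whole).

Kai's neighbors: Mona and Zara (k = 2).
Possible neighbor pairs: C(2,2) = 1. Edges among them: Mona–Zara → e = 1.
Clustering(Kai) = 1/1.

1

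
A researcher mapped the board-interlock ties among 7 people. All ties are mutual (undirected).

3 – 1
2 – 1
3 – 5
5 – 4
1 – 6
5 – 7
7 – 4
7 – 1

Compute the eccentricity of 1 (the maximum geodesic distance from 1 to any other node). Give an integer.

Distances from 1: 2:1, 3:1, 4:2, 5:2, 6:1, 7:1.
The largest is 2 (to 4 and 5), so the eccentricity of 1 is 2.

2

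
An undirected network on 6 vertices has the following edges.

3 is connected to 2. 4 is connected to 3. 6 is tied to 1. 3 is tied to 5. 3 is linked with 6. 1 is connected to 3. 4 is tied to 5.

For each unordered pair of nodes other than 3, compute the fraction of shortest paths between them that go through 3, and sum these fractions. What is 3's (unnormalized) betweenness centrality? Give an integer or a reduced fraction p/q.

Pairs whose geodesics pass through 3 — 6–4: 1; 6–5: 1; 6–2: 1; 4–1: 1; 4–2: 1; 5–1: 1; 5–2: 1; 1–2: 1.
All other pairs contribute 0.
Summing the contributions gives betweenness(3) = 8.

8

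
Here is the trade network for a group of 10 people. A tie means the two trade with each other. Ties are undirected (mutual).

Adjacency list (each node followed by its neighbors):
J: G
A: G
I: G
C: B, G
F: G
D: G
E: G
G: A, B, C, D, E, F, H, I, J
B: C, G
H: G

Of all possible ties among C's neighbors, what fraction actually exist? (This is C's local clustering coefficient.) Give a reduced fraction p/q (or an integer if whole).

1

C's neighbors: B and G (k = 2).
Possible neighbor pairs: C(2,2) = 1. Edges among them: B–G → e = 1.
Clustering(C) = 1/1.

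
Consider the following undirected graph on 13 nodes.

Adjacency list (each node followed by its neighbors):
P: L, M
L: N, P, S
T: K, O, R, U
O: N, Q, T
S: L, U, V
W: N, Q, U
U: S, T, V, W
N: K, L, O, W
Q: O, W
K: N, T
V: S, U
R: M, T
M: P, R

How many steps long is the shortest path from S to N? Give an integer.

One shortest route is S – L – N, which uses 2 edges, and S and N are not directly tied, so nothing shorter exists. So d(S,N) = 2.

2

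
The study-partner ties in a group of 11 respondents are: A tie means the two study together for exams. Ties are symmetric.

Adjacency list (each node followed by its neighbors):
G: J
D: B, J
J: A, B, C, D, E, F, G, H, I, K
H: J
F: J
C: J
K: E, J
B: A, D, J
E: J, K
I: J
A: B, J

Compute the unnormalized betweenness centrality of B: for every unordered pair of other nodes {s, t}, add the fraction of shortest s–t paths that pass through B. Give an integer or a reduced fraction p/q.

1/2

Pairs whose geodesics pass through B — D–A: 1/2.
All other pairs contribute 0.
Summing the contributions gives betweenness(B) = 1/2.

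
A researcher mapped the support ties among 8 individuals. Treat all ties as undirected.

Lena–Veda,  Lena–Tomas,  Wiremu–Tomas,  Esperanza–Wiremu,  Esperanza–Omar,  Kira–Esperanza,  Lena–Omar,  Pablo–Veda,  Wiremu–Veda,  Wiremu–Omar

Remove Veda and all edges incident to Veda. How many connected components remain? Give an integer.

Without Veda, the remaining ties split the others into: {Esperanza, Kira, Lena, Omar, Tomas, Wiremu}; {Pablo}.
That's 2 separate components.

2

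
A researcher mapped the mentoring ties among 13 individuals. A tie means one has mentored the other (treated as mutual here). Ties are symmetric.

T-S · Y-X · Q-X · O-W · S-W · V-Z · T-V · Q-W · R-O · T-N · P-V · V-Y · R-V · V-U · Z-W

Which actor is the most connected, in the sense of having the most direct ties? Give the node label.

Degrees — N:1, O:2, P:1, Q:2, R:2, S:2, T:3, U:1, V:6, W:4, X:2, Y:2, Z:2.
The maximum is 6, attained only by V.

V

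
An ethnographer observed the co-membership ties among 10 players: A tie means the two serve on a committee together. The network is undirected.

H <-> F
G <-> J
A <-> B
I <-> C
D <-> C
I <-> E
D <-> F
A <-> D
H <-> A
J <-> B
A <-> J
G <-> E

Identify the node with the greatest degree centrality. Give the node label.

Degrees — A:4, B:2, C:2, D:3, E:2, F:2, G:2, H:2, I:2, J:3.
The maximum is 4, attained only by A.

A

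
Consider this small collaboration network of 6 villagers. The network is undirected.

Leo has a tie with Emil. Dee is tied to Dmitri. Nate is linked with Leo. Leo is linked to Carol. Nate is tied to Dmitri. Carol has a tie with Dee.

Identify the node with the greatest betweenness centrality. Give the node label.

Leo

Unnormalized betweenness of each node: Carol:2, Dee:1, Dmitri:1, Emil:0, Leo:5, Nate:2.
Leo has the largest value, 5, making it the main broker — the node through which the most shortest paths run.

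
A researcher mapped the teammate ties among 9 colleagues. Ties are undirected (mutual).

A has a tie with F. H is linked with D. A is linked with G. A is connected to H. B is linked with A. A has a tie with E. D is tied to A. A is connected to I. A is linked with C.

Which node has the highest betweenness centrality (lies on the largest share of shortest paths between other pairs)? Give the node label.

Unnormalized betweenness of each node: A:27, B:0, C:0, D:0, E:0, F:0, G:0, H:0, I:0.
A has the largest value, 27, making it the main broker — the node through which the most shortest paths run.

A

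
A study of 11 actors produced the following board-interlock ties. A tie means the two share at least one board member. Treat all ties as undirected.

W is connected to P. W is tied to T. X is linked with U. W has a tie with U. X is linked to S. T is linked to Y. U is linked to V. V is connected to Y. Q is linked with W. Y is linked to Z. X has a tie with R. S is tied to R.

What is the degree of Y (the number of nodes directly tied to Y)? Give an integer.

Y is directly tied to T, V, and Z. That is 3 neighbors, so the degree of Y is 3.

3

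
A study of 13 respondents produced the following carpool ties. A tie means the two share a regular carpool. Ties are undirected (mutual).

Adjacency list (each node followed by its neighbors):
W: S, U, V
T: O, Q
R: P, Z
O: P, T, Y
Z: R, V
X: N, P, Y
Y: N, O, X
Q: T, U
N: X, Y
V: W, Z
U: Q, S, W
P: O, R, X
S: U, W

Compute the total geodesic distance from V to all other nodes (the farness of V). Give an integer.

36

Distances from V: N:5, O:4, P:3, Q:3, R:2, S:2, T:4, U:2, W:1, X:4, Y:5, Z:1.
Sum = 5 + 4 + 3 + 3 + 2 + 2 + 4 + 2 + 1 + 4 + 5 + 1 = 36.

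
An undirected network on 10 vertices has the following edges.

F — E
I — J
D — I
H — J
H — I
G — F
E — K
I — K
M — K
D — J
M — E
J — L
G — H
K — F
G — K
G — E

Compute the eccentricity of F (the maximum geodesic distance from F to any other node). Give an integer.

Distances from F: D:3, E:1, G:1, H:2, I:2, J:3, K:1, L:4, M:2.
The largest is 4 (to L), so the eccentricity of F is 4.

4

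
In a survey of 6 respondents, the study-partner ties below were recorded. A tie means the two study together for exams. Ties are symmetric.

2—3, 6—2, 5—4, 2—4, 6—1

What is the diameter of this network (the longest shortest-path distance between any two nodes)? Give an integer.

Eccentricity of each node (its greatest distance to any other): 1:4, 2:2, 3:3, 4:3, 5:4, 6:3.
The maximum eccentricity is 4, realized for instance by the pair 5–1 via 5 – 4 – 2 – 6 – 1. So the diameter is 4.

4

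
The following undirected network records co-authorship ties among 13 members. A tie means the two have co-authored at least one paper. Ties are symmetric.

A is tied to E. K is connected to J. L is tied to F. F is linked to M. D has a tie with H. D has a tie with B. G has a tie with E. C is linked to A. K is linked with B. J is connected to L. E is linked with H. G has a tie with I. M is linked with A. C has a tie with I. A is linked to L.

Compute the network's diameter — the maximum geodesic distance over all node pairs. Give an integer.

5

Eccentricity of each node (its greatest distance to any other): A:4, B:5, C:5, D:5, E:4, F:5, G:5, H:4, I:5, J:4, K:5, L:4, M:5.
The maximum eccentricity is 5, realized for instance by the pair M–B via M – A – L – J – K – B. So the diameter is 5.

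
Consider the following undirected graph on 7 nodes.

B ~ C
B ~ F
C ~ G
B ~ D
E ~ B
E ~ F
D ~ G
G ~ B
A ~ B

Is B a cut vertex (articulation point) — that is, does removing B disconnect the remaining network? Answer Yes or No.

Yes

Removing B leaves {E and F} with no path to {C, D, and G}, so the network splits into 3 components. B is a cut vertex.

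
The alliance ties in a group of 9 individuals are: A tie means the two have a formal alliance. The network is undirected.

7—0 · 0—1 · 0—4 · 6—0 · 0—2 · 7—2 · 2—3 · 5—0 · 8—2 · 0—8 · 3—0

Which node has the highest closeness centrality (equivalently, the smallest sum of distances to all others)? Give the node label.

0

Farness (sum of distances to all others) for each node — 0:8, 1:15, 2:12, 3:14, 4:15, 5:15, 6:15, 7:14, 8:14.
The smallest farness is 8, for 0, so 0 has the highest closeness.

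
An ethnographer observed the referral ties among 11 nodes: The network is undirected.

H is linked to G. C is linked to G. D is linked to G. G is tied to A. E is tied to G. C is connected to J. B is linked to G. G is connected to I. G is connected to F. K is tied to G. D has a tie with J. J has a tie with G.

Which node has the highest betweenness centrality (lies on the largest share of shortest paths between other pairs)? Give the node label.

G

Unnormalized betweenness of each node: A:0, B:0, C:0, D:0, E:0, F:0, G:85/2, H:0, I:0, J:1/2, K:0.
G has the largest value, 85/2, making it the main broker — the node through which the most shortest paths run.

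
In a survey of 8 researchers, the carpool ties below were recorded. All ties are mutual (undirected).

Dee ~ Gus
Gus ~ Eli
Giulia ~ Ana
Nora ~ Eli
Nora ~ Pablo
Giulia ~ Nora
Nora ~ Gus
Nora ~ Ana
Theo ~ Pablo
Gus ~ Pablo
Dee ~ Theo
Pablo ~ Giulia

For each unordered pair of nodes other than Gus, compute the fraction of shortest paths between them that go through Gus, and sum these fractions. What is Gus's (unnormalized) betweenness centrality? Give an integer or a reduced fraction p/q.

Pairs whose geodesics pass through Gus — Giulia–Dee: 2/3; Pablo–Dee: 1/2; Pablo–Eli: 1/2; Theo–Eli: 2/3; Dee–Eli: 1; Dee–Nora: 1; Dee–Ana: 1.
All other pairs contribute 0.
Summing the contributions gives betweenness(Gus) = 16/3.

16/3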